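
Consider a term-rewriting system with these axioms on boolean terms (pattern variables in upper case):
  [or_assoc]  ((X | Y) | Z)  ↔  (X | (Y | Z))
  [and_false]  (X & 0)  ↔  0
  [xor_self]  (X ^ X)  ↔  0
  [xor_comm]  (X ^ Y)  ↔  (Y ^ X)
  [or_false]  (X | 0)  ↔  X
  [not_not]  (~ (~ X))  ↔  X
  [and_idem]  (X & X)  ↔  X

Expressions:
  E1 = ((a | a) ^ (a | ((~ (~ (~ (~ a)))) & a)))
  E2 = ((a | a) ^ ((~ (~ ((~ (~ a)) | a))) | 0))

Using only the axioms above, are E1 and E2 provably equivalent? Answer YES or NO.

YES

(1) (~ (~ a))  =[not_not →]=  a    ⊢ ((a | a) ^ (a | ((~ (~ a)) & a)))
(2) (~ (~ a))  =[not_not →]=  a    ⊢ ((a | a) ^ (a | (a & a)))
(3) (a & a)  =[and_idem →]=  a    ⊢ ((a | a) ^ (a | a))
(4) (a | a)  =[not_not ←]=  (~ (~ (a | a)))    ⊢ ((a | a) ^ (~ (~ (a | a))))
(5) a  =[not_not ←]=  (~ (~ a))    ⊢ ((a | a) ^ (~ (~ ((~ (~ a)) | a))))
(6) (~ (~ ((~ (~ a)) | a)))  =[or_false ←]=  ((~ (~ ((~ (~ a)) | a))) | 0)    ⊢ E2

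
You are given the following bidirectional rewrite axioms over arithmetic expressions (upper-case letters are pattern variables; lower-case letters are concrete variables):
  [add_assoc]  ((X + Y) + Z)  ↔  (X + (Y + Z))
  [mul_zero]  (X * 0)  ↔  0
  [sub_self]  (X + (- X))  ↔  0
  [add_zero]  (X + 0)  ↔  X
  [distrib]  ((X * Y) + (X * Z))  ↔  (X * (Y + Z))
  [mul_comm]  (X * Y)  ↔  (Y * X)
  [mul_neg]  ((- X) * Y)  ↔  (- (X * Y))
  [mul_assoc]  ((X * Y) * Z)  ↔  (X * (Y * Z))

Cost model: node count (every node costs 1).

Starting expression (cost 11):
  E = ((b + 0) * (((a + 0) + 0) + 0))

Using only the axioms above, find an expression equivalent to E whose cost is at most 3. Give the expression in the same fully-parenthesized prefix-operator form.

(b * a)   [cost 3]

(1) ((a + 0) + 0)  =[add_zero →]=  (a + 0)    ⊢ ((b + 0) * ((a + 0) + 0))
(2) (a + 0)  =[add_zero →]=  a    ⊢ ((b + 0) * (a + 0))
(3) (a + 0)  =[add_zero →]=  a    ⊢ ((b + 0) * a)
(4) (b + 0)  =[add_zero →]=  b    ⊢ cost 3, within 3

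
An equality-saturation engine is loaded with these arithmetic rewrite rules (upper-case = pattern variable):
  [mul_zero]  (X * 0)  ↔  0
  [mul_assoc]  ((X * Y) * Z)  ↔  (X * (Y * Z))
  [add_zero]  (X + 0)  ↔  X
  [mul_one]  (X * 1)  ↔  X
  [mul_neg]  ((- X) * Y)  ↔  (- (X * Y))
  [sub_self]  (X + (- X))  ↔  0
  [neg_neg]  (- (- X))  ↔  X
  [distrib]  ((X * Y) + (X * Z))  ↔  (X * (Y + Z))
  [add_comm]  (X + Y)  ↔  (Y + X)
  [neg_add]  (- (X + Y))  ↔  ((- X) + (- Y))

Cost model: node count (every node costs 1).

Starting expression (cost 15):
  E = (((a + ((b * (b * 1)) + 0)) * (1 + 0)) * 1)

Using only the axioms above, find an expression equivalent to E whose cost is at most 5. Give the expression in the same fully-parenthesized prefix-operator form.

(a + (b * b))   [cost 5]

step 1: mul_one (→) rewrites (((a + ((b * (b * 1)) + 0)) * (1 + 0)) * 1) into ((a + ((b * (b * 1)) + 0)) * (1 + 0))
step 2: add_zero (→) rewrites (1 + 0) into 1, now ((a + ((b * (b * 1)) + 0)) * 1)
step 3: add_zero (→) rewrites ((b * (b * 1)) + 0) into (b * (b * 1)), now ((a + (b * (b * 1))) * 1)
step 4: mul_one (→) rewrites ((a + (b * (b * 1))) * 1) into (a + (b * (b * 1)))
step 5: mul_one (→) rewrites (b * 1) into b, reaching cost 5 (bound 5)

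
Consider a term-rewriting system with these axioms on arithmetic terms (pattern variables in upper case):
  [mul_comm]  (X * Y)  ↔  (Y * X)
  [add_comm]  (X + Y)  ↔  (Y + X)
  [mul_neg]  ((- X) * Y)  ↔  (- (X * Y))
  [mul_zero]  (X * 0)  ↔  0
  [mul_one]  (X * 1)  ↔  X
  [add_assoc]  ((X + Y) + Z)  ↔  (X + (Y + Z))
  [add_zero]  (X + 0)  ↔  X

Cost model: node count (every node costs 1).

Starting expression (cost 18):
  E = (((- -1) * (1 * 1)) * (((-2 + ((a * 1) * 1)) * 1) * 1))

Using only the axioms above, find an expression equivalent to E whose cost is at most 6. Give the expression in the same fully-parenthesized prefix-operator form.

(1) (a * 1)  =[mul_one →]=  a    ⊢ (((- -1) * (1 * 1)) * (((-2 + (a * 1)) * 1) * 1))
(2) ((-2 + (a * 1)) * 1)  =[mul_one →]=  (-2 + (a * 1))    ⊢ (((- -1) * (1 * 1)) * ((-2 + (a * 1)) * 1))
(3) ((-2 + (a * 1)) * 1)  =[mul_one →]=  (-2 + (a * 1))    ⊢ (((- -1) * (1 * 1)) * (-2 + (a * 1)))
(4) (a * 1)  =[mul_one →]=  a    ⊢ (((- -1) * (1 * 1)) * (-2 + a))
(5) (1 * 1)  =[mul_one →]=  1    ⊢ (((- -1) * 1) * (-2 + a))
(6) ((- -1) * 1)  =[mul_one →]=  (- -1)    ⊢ cost 6, within 6

((- -1) * (-2 + a))   [cost 6]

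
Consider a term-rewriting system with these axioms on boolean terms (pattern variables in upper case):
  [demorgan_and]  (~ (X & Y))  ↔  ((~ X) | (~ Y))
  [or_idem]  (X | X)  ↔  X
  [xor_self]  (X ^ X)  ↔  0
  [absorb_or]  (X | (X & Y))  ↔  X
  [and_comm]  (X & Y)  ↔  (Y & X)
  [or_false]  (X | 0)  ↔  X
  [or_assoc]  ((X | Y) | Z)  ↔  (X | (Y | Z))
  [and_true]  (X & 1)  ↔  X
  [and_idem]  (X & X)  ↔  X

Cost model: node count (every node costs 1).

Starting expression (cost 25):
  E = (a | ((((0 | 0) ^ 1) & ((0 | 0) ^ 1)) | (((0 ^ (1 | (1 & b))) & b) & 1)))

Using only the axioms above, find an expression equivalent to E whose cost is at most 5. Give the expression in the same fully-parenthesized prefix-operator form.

(a | (0 ^ 1))   [cost 5]

1. [absorb_or →] (1 | (1 & b))  →  1;  E = (a | ((((0 | 0) ^ 1) & ((0 | 0) ^ 1)) | (((0 ^ 1) & b) & 1)))
2. [and_idem →] (((0 | 0) ^ 1) & ((0 | 0) ^ 1))  →  ((0 | 0) ^ 1);  E = (a | (((0 | 0) ^ 1) | (((0 ^ 1) & b) & 1)))
3. [and_true →] (((0 ^ 1) & b) & 1)  →  ((0 ^ 1) & b);  E = (a | (((0 | 0) ^ 1) | ((0 ^ 1) & b)))
4. [or_false →] (0 | 0)  →  0;  E = (a | ((0 ^ 1) | ((0 ^ 1) & b)))
5. [absorb_or →] ((0 ^ 1) | ((0 ^ 1) & b))  →  (0 ^ 1);  cost 5 ≤ 5, done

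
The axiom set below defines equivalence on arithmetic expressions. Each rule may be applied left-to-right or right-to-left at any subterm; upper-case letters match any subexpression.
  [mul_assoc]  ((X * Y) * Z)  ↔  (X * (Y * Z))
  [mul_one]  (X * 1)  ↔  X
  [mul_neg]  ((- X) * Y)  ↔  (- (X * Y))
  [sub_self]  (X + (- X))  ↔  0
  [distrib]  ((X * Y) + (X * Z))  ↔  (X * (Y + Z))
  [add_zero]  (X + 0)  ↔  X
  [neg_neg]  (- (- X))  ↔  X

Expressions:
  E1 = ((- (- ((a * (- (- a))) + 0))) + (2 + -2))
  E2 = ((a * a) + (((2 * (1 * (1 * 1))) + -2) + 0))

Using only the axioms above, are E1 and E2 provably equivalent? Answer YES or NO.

YES

(1) (- (- ((a * (- (- a))) + 0)))  =[neg_neg →]=  ((a * (- (- a))) + 0)    ⊢ (((a * (- (- a))) + 0) + (2 + -2))
(2) ((a * (- (- a))) + 0)  =[add_zero →]=  (a * (- (- a)))    ⊢ ((a * (- (- a))) + (2 + -2))
(3) (- (- a))  =[neg_neg →]=  a    ⊢ ((a * a) + (2 + -2))
(4) 2  =[mul_one ←]=  (2 * 1)    ⊢ ((a * a) + ((2 * 1) + -2))
(5) 1  =[mul_one ←]=  (1 * 1)    ⊢ ((a * a) + ((2 * (1 * 1)) + -2))
(6) ((2 * (1 * 1)) + -2)  =[add_zero ←]=  (((2 * (1 * 1)) + -2) + 0)    ⊢ ((a * a) + (((2 * (1 * 1)) + -2) + 0))
(7) 1  =[mul_one ←]=  (1 * 1)    ⊢ E2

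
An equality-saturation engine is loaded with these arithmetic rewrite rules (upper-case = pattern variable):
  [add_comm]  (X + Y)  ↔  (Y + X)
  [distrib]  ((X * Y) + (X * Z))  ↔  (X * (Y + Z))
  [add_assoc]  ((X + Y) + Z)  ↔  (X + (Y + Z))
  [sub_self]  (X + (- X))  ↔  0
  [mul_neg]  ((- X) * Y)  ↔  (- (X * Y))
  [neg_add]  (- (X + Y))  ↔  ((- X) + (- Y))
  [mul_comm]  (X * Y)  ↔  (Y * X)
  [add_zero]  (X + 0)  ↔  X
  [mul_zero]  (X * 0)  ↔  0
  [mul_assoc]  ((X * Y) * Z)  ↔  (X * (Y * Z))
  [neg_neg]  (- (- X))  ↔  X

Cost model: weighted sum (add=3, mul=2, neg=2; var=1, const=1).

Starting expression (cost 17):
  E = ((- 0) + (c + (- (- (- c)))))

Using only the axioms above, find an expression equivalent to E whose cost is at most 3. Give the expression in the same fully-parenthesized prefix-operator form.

(- 0)   [cost 3]

(1) (- (- (- c)))  =[neg_neg →]=  (- c)    ⊢ ((- 0) + (c + (- c)))
(2) (c + (- c))  =[sub_self →]=  0    ⊢ ((- 0) + 0)
(3) ((- 0) + 0)  =[add_zero →]=  (- 0)    ⊢ cost 3, within 3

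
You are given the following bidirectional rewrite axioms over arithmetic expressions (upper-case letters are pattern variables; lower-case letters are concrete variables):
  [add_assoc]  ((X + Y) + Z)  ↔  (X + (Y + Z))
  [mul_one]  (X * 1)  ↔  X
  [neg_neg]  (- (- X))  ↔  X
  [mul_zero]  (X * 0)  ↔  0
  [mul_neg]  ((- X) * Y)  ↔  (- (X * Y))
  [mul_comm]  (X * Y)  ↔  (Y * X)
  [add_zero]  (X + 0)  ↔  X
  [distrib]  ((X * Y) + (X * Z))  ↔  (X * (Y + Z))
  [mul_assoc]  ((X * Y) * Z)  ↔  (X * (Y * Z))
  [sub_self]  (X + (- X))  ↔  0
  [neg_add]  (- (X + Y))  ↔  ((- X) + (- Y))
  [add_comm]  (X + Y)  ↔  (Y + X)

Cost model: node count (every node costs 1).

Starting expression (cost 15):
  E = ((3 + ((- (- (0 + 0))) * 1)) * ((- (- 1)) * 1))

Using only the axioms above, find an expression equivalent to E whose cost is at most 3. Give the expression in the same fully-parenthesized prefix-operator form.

1. [add_zero →] (0 + 0)  →  0;  E = ((3 + ((- (- 0)) * 1)) * ((- (- 1)) * 1))
2. [mul_one →] ((- (- 0)) * 1)  →  (- (- 0));  E = ((3 + (- (- 0))) * ((- (- 1)) * 1))
3. [neg_neg →] (- (- 0))  →  0;  E = ((3 + 0) * ((- (- 1)) * 1))
4. [neg_neg →] (- (- 1))  →  1;  E = ((3 + 0) * (1 * 1))
5. [mul_one →] (1 * 1)  →  1;  E = ((3 + 0) * 1)
6. [add_zero →] (3 + 0)  →  3;  cost 3 ≤ 3, done

(3 * 1)   [cost 3]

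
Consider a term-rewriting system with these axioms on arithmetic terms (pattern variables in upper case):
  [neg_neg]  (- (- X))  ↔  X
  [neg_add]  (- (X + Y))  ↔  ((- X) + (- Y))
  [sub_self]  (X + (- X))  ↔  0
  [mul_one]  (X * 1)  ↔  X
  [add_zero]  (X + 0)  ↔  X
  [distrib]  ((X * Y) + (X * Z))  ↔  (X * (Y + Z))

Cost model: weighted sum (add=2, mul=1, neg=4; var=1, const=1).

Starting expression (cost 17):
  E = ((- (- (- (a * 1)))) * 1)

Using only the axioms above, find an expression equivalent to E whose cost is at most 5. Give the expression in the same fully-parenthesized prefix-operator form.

1. [mul_one →] (a * 1)  →  a;  E = ((- (- (- a))) * 1)
2. [neg_neg →] (- (- a))  →  a;  E = ((- a) * 1)
3. [mul_one →] ((- a) * 1)  →  (- a);  cost 5 ≤ 5, done

(- a)   [cost 5]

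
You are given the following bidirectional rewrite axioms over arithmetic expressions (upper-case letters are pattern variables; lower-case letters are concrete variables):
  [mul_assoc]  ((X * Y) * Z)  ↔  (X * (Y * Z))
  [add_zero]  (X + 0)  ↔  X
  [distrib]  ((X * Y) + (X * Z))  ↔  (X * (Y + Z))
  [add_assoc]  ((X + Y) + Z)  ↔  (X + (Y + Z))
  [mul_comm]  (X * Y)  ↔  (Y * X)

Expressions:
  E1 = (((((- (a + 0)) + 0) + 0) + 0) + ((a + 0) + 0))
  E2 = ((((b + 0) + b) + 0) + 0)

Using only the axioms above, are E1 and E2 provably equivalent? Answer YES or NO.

All listed rules preserve value, hence provable equivalence implies equal values everywhere; look for a separating assignment.
a=0, b=1 gives E1 ↦ 0, E2 ↦ 2; values differ ⇒ not provably equivalent.

NO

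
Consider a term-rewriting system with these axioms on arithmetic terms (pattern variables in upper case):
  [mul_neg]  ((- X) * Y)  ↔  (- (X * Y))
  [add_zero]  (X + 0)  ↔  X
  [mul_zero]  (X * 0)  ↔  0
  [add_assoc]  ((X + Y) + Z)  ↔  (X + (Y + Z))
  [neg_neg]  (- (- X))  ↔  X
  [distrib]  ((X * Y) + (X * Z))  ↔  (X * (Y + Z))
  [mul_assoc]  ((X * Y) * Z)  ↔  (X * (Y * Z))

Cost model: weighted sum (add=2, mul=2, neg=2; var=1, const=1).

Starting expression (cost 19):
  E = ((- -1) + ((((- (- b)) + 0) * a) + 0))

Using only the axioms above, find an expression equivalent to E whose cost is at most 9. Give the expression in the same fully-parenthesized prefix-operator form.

(1) (- (- b))  =[neg_neg →]=  b    ⊢ ((- -1) + (((b + 0) * a) + 0))
(2) (b + 0)  =[add_zero →]=  b    ⊢ ((- -1) + ((b * a) + 0))
(3) ((b * a) + 0)  =[add_zero →]=  (b * a)    ⊢ cost 9, within 9

((- -1) + (b * a))   [cost 9]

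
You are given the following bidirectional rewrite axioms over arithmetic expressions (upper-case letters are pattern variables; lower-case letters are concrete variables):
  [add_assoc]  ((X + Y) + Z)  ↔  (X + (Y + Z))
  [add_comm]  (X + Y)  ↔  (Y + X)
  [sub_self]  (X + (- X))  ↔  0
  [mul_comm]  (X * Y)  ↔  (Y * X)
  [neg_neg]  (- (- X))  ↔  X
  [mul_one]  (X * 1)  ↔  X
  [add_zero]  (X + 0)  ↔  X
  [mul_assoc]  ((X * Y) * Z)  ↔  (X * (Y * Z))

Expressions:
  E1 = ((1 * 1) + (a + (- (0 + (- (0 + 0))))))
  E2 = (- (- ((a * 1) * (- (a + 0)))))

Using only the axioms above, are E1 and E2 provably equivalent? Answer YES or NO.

NO

All listed rules preserve value, hence provable equivalence implies equal values everywhere; look for a separating assignment.
a=0 gives E1 ↦ 1, E2 ↦ 0; values differ ⇒ not provably equivalent.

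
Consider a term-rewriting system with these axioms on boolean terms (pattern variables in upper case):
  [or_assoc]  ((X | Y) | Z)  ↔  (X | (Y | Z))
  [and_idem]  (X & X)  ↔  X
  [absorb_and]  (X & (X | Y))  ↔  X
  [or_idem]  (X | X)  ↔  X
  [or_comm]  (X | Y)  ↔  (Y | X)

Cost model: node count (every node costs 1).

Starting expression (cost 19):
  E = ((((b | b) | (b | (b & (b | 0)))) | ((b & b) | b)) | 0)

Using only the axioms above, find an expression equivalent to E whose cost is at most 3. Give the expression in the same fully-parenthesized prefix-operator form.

(1) (b & (b | 0))  =[absorb_and →]=  b    ⊢ ((((b | b) | (b | b)) | ((b & b) | b)) | 0)
(2) ((b | b) | (b | b))  =[or_idem →]=  (b | b)    ⊢ (((b | b) | ((b & b) | b)) | 0)
(3) (b & b)  =[and_idem →]=  b    ⊢ (((b | b) | (b | b)) | 0)
(4) ((b | b) | (b | b))  =[or_idem →]=  (b | b)    ⊢ ((b | b) | 0)
(5) (b | b)  =[or_idem →]=  b    ⊢ cost 3, within 3

(b | 0)   [cost 3]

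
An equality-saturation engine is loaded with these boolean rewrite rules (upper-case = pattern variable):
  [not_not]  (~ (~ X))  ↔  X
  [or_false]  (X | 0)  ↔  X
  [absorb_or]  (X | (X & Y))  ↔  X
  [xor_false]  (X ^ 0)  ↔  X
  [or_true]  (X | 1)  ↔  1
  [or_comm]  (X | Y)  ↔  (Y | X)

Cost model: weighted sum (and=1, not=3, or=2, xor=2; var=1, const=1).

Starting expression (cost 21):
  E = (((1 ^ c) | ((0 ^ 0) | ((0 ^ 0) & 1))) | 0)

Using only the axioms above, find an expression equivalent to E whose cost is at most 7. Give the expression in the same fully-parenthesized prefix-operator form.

((1 ^ c) | 0)   [cost 7]

(1) ((0 ^ 0) | ((0 ^ 0) & 1))  =[absorb_or →]=  (0 ^ 0)    ⊢ (((1 ^ c) | (0 ^ 0)) | 0)
(2) (0 ^ 0)  =[xor_false →]=  0    ⊢ (((1 ^ c) | 0) | 0)
(3) (((1 ^ c) | 0) | 0)  =[or_false →]=  ((1 ^ c) | 0)    ⊢ cost 7, within 7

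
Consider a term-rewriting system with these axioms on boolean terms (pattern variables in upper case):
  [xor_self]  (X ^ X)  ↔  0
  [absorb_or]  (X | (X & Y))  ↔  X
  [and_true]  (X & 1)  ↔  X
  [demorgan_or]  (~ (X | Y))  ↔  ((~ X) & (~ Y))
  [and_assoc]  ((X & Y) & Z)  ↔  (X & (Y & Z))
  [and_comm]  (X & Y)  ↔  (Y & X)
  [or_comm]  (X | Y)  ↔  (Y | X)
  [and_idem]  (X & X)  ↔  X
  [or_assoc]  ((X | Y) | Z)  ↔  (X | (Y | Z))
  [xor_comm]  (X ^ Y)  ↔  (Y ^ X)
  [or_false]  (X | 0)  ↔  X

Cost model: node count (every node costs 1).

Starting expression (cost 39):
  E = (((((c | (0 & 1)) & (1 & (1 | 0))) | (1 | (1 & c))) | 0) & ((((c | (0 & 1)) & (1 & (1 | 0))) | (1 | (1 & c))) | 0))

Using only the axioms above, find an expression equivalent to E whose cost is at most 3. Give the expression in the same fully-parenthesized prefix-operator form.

(c | 1)   [cost 3]

(1) (((((c | (0 & 1)) & (1 & (1 | 0))) | (1 | (1 & c))) | 0) & ((((c | (0 & 1)) & (1 & (1 | 0))) | (1 | (1 & c))) | 0))  =[and_idem →]=  ((((c | (0 & 1)) & (1 & (1 | 0))) | (1 | (1 & c))) | 0)
(2) (1 | 0)  =[or_false →]=  1    ⊢ ((((c | (0 & 1)) & (1 & 1)) | (1 | (1 & c))) | 0)
(3) (1 | (1 & c))  =[absorb_or →]=  1    ⊢ ((((c | (0 & 1)) & (1 & 1)) | 1) | 0)
(4) ((((c | (0 & 1)) & (1 & 1)) | 1) | 0)  =[or_false →]=  (((c | (0 & 1)) & (1 & 1)) | 1)
(5) (0 & 1)  =[and_true →]=  0    ⊢ (((c | 0) & (1 & 1)) | 1)
(6) (1 & 1)  =[and_true →]=  1    ⊢ (((c | 0) & 1) | 1)
(7) ((c | 0) & 1)  =[and_true →]=  (c | 0)    ⊢ ((c | 0) | 1)
(8) (c | 0)  =[or_false →]=  c    ⊢ cost 3, within 3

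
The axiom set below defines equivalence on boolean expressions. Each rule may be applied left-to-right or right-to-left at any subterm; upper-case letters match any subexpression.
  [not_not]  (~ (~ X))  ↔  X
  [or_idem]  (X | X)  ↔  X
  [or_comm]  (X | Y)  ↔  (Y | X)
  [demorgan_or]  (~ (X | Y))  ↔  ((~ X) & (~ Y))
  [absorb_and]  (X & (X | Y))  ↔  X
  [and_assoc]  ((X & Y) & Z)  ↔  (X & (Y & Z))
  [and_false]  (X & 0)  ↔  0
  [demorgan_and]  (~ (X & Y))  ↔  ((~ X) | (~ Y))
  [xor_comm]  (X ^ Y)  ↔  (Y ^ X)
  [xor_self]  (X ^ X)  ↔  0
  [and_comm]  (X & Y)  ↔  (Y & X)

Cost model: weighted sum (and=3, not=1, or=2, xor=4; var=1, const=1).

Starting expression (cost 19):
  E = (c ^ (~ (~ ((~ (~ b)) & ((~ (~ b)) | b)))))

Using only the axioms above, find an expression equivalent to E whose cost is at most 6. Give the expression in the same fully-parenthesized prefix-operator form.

1. [absorb_and →] ((~ (~ b)) & ((~ (~ b)) | b))  →  (~ (~ b));  E = (c ^ (~ (~ (~ (~ b)))))
2. [not_not →] (~ (~ (~ b)))  →  (~ b);  E = (c ^ (~ (~ b)))
3. [not_not →] (~ (~ b))  →  b;  cost 6 ≤ 6, done

(c ^ b)   [cost 6]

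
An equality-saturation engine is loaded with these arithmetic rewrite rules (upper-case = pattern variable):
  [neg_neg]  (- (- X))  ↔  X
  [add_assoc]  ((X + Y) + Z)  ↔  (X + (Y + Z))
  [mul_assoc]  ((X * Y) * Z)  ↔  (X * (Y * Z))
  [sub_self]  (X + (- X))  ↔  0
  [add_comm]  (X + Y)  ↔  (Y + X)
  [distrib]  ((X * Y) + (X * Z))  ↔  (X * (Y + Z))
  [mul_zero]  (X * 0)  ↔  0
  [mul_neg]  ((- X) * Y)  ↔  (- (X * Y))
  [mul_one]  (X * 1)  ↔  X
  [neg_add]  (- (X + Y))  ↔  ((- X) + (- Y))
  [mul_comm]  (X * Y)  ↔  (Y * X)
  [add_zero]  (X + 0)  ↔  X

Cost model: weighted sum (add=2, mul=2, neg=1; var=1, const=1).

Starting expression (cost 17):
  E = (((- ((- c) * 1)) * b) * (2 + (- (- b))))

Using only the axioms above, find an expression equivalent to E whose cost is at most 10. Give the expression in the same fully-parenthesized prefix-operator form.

step 1: mul_one (→) rewrites ((- c) * 1) into (- c), now (((- (- c)) * b) * (2 + (- (- b))))
step 2: neg_neg (→) rewrites (- (- c)) into c, now ((c * b) * (2 + (- (- b))))
step 3: neg_neg (→) rewrites (- (- b)) into b, reaching cost 10 (bound 10)

((c * b) * (2 + b))   [cost 10]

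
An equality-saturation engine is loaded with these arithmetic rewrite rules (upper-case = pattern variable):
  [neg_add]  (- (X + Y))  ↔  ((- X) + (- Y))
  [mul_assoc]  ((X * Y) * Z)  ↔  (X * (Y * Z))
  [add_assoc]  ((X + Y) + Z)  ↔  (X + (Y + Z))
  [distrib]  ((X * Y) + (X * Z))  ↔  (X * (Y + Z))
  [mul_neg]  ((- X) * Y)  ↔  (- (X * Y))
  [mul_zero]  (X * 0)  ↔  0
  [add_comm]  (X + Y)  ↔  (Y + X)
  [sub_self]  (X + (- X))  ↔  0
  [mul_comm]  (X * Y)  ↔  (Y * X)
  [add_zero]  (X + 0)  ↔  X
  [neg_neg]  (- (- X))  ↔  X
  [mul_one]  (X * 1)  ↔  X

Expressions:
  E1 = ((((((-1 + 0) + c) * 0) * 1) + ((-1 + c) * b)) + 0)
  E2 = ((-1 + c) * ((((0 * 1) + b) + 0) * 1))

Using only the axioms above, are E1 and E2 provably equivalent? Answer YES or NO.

1. [add_zero →] (-1 + 0)  →  -1;  E1 = (((((-1 + c) * 0) * 1) + ((-1 + c) * b)) + 0)
2. [mul_one →] (((-1 + c) * 0) * 1)  →  ((-1 + c) * 0);  E1 = ((((-1 + c) * 0) + ((-1 + c) * b)) + 0)
3. [add_zero →] ((((-1 + c) * 0) + ((-1 + c) * b)) + 0)  →  (((-1 + c) * 0) + ((-1 + c) * b))
4. [distrib →] (((-1 + c) * 0) + ((-1 + c) * b))  →  ((-1 + c) * (0 + b))
5. [mul_one ←] 0  →  (0 * 1);  E1 = ((-1 + c) * ((0 * 1) + b))
6. [add_zero ←] ((0 * 1) + b)  →  (((0 * 1) + b) + 0);  E1 = ((-1 + c) * (((0 * 1) + b) + 0))
7. [mul_one ←] (((0 * 1) + b) + 0)  →  ((((0 * 1) + b) + 0) * 1);  this is E2

YES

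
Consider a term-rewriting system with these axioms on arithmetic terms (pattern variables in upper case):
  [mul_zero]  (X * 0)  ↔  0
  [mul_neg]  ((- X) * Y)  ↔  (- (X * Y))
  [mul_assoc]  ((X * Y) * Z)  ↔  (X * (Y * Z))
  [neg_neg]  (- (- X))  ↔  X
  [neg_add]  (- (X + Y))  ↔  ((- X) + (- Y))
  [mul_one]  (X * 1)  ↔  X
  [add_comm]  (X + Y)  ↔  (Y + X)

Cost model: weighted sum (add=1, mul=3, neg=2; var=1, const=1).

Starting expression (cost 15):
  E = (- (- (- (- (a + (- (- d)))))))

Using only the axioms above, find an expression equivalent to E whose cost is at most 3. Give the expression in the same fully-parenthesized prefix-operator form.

(1) (- (- d))  =[neg_neg →]=  d    ⊢ (- (- (- (- (a + d)))))
(2) (- (- (- (a + d))))  =[neg_neg →]=  (- (a + d))    ⊢ (- (- (a + d)))
(3) (- (- (a + d)))  =[neg_neg →]=  (a + d)    ⊢ cost 3, within 3

(a + d)   [cost 3]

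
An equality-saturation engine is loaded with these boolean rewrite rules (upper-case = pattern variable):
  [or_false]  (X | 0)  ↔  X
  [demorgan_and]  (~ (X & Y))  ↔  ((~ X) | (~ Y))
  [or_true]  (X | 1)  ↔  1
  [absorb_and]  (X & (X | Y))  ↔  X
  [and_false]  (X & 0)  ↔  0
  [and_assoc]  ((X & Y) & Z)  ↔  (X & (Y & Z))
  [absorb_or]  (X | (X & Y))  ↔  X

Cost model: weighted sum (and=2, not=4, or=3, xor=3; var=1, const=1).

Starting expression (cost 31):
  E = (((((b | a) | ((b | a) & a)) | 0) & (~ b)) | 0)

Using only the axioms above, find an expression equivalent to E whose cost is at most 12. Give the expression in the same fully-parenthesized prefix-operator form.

step 1: or_false (→) rewrites (((b | a) | ((b | a) & a)) | 0) into ((b | a) | ((b | a) & a)), now ((((b | a) | ((b | a) & a)) & (~ b)) | 0)
step 2: absorb_or (→) rewrites ((b | a) | ((b | a) & a)) into (b | a), now (((b | a) & (~ b)) | 0)
step 3: or_false (→) rewrites (((b | a) & (~ b)) | 0) into ((b | a) & (~ b)), reaching cost 12 (bound 12)

((b | a) & (~ b))   [cost 12]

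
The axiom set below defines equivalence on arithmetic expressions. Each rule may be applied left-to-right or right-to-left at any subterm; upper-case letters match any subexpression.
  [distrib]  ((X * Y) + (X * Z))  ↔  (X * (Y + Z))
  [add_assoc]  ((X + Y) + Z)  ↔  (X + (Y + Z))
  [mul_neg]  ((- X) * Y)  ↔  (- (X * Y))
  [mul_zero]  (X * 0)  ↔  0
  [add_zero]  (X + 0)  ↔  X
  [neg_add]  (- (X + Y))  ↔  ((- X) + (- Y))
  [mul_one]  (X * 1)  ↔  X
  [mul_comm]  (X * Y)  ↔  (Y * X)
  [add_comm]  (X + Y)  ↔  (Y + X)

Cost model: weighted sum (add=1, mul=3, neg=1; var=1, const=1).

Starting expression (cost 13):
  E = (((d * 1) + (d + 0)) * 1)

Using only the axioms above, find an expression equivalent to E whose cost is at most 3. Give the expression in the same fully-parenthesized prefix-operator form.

(d + d)   [cost 3]

(1) (d * 1)  =[mul_one →]=  d    ⊢ ((d + (d + 0)) * 1)
(2) (d + 0)  =[add_zero →]=  d    ⊢ ((d + d) * 1)
(3) ((d + d) * 1)  =[mul_one →]=  (d + d)    ⊢ cost 3, within 3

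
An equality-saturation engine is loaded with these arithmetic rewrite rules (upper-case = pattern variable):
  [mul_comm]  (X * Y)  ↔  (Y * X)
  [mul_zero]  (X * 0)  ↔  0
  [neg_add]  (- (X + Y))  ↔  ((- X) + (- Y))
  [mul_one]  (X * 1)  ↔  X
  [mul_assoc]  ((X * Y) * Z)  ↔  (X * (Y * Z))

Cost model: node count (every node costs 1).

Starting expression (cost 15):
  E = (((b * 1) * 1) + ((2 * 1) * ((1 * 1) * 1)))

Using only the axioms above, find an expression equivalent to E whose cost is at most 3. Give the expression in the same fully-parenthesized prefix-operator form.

(b + 2)   [cost 3]

step 1: mul_one (→) rewrites ((1 * 1) * 1) into (1 * 1), now (((b * 1) * 1) + ((2 * 1) * (1 * 1)))
step 2: mul_one (→) rewrites (1 * 1) into 1, now (((b * 1) * 1) + ((2 * 1) * 1))
step 3: mul_one (→) rewrites (2 * 1) into 2, now (((b * 1) * 1) + (2 * 1))
step 4: mul_one (→) rewrites (2 * 1) into 2, now (((b * 1) * 1) + 2)
step 5: mul_one (→) rewrites (b * 1) into b, now ((b * 1) + 2)
step 6: mul_one (→) rewrites (b * 1) into b, reaching cost 3 (bound 3)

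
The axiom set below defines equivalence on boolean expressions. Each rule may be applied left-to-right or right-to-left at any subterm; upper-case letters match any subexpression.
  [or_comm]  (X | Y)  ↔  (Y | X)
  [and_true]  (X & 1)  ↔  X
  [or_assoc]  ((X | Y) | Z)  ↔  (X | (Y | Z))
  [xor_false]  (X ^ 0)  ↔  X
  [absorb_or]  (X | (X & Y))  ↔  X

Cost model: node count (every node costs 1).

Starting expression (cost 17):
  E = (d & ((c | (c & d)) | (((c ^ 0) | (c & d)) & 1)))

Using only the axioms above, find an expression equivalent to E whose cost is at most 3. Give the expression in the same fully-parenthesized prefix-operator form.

1. [xor_false →] (c ^ 0)  →  c;  E = (d & ((c | (c & d)) | ((c | (c & d)) & 1)))
2. [absorb_or →] ((c | (c & d)) | ((c | (c & d)) & 1))  →  (c | (c & d));  E = (d & (c | (c & d)))
3. [absorb_or →] (c | (c & d))  →  c;  cost 3 ≤ 3, done

(d & c)   [cost 3]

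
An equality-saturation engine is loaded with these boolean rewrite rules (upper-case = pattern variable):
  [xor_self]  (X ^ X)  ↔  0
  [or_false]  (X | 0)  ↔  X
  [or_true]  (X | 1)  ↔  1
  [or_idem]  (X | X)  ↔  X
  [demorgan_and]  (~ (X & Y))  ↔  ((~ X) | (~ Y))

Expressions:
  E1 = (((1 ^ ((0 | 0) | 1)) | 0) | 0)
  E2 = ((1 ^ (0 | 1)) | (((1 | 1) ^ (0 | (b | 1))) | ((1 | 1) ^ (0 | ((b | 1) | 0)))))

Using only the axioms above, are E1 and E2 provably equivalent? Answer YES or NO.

1. [or_idem →] (0 | 0)  →  0;  E1 = (((1 ^ (0 | 1)) | 0) | 0)
2. [or_false →] (((1 ^ (0 | 1)) | 0) | 0)  →  ((1 ^ (0 | 1)) | 0)
3. [or_false →] ((1 ^ (0 | 1)) | 0)  →  (1 ^ (0 | 1))
4. [or_idem ←] (1 ^ (0 | 1))  →  ((1 ^ (0 | 1)) | (1 ^ (0 | 1)))
5. [or_true ←] 1  →  (b | 1);  E1 = ((1 ^ (0 | 1)) | (1 ^ (0 | (b | 1))))
6. [or_idem ←] 1  →  (1 | 1);  E1 = ((1 ^ (0 | 1)) | ((1 | 1) ^ (0 | (b | 1))))
7. [or_idem ←] ((1 | 1) ^ (0 | (b | 1)))  →  (((1 | 1) ^ (0 | (b | 1))) | ((1 | 1) ^ (0 | (b | 1))));  E1 = ((1 ^ (0 | 1)) | (((1 | 1) ^ (0 | (b | 1))) | ((1 | 1) ^ (0 | (b | 1)))))
8. [or_false ←] (b | 1)  →  ((b | 1) | 0);  this is E2

YES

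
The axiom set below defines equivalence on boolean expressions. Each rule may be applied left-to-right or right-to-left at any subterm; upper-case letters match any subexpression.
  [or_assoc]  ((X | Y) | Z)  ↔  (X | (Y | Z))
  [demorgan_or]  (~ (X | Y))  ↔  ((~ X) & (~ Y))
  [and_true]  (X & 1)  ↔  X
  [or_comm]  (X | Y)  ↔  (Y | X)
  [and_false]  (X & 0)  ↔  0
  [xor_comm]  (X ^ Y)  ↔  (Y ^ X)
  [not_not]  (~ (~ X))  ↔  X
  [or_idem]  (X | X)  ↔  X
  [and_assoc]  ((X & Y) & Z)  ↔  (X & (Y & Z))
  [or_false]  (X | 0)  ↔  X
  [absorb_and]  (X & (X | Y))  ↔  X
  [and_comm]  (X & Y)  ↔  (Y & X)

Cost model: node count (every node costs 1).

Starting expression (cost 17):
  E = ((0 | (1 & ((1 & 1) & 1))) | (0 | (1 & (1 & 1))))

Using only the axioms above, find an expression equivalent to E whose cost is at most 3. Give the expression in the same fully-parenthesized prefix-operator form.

1. [and_true →] ((1 & 1) & 1)  →  (1 & 1);  E = ((0 | (1 & (1 & 1))) | (0 | (1 & (1 & 1))))
2. [or_idem →] ((0 | (1 & (1 & 1))) | (0 | (1 & (1 & 1))))  →  (0 | (1 & (1 & 1)))
3. [and_true →] (1 & 1)  →  1;  E = (0 | (1 & 1))
4. [and_true →] (1 & 1)  →  1;  cost 3 ≤ 3, done

(0 | 1)   [cost 3]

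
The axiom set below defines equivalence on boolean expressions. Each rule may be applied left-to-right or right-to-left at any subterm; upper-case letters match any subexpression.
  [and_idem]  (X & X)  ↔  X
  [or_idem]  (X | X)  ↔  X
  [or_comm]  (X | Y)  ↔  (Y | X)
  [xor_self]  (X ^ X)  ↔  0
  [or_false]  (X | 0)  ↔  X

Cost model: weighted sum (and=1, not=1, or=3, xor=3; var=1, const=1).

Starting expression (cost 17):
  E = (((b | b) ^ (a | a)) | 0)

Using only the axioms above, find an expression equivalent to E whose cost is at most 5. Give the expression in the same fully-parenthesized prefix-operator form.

1. [or_idem →] (b | b)  →  b;  E = ((b ^ (a | a)) | 0)
2. [or_false →] ((b ^ (a | a)) | 0)  →  (b ^ (a | a))
3. [or_idem →] (a | a)  →  a;  cost 5 ≤ 5, done

(b ^ a)   [cost 5]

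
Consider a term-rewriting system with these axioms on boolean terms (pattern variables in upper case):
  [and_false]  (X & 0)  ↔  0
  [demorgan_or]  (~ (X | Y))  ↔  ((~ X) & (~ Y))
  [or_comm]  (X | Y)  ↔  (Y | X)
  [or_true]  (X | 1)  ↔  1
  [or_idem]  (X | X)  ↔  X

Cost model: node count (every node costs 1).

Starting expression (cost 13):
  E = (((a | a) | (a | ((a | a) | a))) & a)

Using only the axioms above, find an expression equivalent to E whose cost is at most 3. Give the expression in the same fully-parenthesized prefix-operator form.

(1) (a | a)  =[or_idem →]=  a    ⊢ (((a | a) | (a | (a | a))) & a)
(2) (a | a)  =[or_idem →]=  a    ⊢ (((a | a) | (a | a)) & a)
(3) ((a | a) | (a | a))  =[or_idem →]=  (a | a)    ⊢ ((a | a) & a)
(4) (a | a)  =[or_idem →]=  a    ⊢ cost 3, within 3

(a & a)   [cost 3]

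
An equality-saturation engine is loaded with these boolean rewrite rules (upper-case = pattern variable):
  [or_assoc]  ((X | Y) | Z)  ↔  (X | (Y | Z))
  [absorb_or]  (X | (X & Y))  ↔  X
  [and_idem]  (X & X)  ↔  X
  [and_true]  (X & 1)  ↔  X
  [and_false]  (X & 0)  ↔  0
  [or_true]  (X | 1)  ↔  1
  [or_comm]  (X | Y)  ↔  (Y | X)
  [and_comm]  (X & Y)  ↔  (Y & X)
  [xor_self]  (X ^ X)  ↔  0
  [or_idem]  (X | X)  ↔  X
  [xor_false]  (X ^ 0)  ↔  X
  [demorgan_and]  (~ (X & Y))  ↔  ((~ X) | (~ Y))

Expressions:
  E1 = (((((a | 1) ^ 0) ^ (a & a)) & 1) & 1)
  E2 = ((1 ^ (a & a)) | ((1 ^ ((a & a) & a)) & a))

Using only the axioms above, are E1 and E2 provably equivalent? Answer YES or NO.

YES

step 1: xor_false (→) rewrites ((a | 1) ^ 0) into (a | 1), now ((((a | 1) ^ (a & a)) & 1) & 1)
step 2: and_idem (→) rewrites (a & a) into a, now ((((a | 1) ^ a) & 1) & 1)
step 3: and_true (→) rewrites (((a | 1) ^ a) & 1) into ((a | 1) ^ a), now (((a | 1) ^ a) & 1)
step 4: or_true (→) rewrites (a | 1) into 1, now ((1 ^ a) & 1)
step 5: and_true (→) rewrites ((1 ^ a) & 1) into (1 ^ a)
step 6: and_idem (←) rewrites a into (a & a), now (1 ^ (a & a))
step 7: absorb_or (←) rewrites (1 ^ (a & a)) into ((1 ^ (a & a)) | ((1 ^ (a & a)) & a))
step 8: and_idem (←) rewrites a into (a & a), which is E2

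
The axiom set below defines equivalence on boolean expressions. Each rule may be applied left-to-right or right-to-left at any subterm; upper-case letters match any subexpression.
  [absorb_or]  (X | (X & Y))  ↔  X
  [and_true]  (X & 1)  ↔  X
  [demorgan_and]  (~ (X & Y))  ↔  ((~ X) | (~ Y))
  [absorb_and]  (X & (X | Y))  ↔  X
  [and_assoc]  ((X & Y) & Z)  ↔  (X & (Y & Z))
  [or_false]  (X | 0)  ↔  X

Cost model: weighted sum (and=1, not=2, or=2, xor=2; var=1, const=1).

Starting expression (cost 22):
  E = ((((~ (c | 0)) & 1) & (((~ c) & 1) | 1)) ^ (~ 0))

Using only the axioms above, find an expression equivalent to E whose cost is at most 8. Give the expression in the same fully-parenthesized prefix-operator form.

step 1: or_false (→) rewrites (c | 0) into c, now ((((~ c) & 1) & (((~ c) & 1) | 1)) ^ (~ 0))
step 2: absorb_and (→) rewrites (((~ c) & 1) & (((~ c) & 1) | 1)) into ((~ c) & 1), now (((~ c) & 1) ^ (~ 0))
step 3: and_true (→) rewrites ((~ c) & 1) into (~ c), reaching cost 8 (bound 8)

((~ c) ^ (~ 0))   [cost 8]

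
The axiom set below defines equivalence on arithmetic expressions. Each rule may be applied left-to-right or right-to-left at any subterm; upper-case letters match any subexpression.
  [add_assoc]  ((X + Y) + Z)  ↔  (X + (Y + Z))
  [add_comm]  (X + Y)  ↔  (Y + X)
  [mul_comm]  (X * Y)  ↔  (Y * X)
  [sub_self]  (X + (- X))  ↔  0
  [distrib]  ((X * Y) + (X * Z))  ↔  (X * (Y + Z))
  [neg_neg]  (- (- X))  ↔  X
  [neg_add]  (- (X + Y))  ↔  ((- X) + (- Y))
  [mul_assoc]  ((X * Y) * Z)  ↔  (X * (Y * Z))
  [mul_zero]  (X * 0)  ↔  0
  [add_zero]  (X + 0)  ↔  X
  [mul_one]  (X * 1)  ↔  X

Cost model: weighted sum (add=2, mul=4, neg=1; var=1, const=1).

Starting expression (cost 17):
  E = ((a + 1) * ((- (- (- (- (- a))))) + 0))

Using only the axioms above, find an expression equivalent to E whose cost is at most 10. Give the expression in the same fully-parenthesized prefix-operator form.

((a + 1) * (- a))   [cost 10]

1. [neg_neg →] (- (- (- (- (- a)))))  →  (- (- (- a)));  E = ((a + 1) * ((- (- (- a))) + 0))
2. [neg_neg →] (- (- (- a)))  →  (- a);  E = ((a + 1) * ((- a) + 0))
3. [add_zero →] ((- a) + 0)  →  (- a);  cost 10 ≤ 10, done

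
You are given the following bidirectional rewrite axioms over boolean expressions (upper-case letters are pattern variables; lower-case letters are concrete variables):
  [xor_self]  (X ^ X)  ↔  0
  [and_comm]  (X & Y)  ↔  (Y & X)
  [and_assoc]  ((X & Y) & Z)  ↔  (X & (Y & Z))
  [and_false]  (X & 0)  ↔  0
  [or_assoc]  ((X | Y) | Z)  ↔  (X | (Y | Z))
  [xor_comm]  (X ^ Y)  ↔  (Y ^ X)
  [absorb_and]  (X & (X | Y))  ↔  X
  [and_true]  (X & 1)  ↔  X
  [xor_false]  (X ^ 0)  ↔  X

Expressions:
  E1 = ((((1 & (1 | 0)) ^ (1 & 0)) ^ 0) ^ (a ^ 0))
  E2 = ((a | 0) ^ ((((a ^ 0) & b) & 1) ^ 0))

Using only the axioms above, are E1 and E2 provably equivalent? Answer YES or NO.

The axioms are sound identities: if E1 ↔* E2 then E1 and E2 evaluate identically under any assignment.
Under a=0, b=0: E1 evaluates to 1, E2 to 0. Distinct ⇒ no rewrite sequence connects them.

NO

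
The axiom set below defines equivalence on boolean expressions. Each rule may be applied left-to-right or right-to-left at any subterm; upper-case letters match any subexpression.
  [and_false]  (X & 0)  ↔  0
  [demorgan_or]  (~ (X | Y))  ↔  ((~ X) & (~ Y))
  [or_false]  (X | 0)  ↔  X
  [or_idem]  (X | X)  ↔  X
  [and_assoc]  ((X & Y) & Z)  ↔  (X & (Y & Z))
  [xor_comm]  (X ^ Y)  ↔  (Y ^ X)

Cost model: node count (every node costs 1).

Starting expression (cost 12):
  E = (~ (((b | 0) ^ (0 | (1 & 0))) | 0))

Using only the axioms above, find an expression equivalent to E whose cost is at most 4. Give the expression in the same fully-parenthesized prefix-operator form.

step 1: or_false (→) rewrites (((b | 0) ^ (0 | (1 & 0))) | 0) into ((b | 0) ^ (0 | (1 & 0))), now (~ ((b | 0) ^ (0 | (1 & 0))))
step 2: and_false (→) rewrites (1 & 0) into 0, now (~ ((b | 0) ^ (0 | 0)))
step 3: or_false (→) rewrites (b | 0) into b, now (~ (b ^ (0 | 0)))
step 4: or_idem (→) rewrites (0 | 0) into 0, reaching cost 4 (bound 4)

(~ (b ^ 0))   [cost 4]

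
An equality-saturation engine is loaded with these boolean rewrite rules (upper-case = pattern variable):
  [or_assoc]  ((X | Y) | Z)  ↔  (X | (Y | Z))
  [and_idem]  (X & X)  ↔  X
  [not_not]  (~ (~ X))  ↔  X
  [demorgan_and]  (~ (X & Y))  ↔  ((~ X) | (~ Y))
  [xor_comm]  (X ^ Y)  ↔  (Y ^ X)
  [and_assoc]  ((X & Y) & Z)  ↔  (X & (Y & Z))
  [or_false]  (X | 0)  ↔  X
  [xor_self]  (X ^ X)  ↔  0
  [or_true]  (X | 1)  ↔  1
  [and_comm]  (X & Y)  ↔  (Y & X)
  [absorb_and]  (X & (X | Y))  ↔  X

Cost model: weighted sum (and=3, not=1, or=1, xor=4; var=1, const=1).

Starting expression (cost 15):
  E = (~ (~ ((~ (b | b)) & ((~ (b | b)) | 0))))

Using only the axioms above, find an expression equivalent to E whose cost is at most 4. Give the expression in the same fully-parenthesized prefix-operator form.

(~ (b | b))   [cost 4]

step 1: or_false (→) rewrites ((~ (b | b)) | 0) into (~ (b | b)), now (~ (~ ((~ (b | b)) & (~ (b | b)))))
step 2: not_not (→) rewrites (~ (~ ((~ (b | b)) & (~ (b | b))))) into ((~ (b | b)) & (~ (b | b)))
step 3: and_idem (→) rewrites ((~ (b | b)) & (~ (b | b))) into (~ (b | b)), reaching cost 4 (bound 4)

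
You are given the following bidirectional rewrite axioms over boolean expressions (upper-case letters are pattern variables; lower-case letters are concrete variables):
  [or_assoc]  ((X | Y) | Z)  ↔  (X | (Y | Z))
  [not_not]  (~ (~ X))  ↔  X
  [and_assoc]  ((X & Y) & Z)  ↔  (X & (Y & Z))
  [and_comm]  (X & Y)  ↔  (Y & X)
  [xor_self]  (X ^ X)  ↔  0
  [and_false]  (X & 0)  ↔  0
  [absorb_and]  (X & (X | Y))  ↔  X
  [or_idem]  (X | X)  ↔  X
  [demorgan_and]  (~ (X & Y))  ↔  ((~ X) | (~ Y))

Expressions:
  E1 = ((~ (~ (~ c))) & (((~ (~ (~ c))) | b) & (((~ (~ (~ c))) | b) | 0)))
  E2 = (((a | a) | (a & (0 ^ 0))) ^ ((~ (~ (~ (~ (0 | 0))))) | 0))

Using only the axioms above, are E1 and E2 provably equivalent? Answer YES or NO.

NO

All listed rules preserve value, hence provable equivalence implies equal values everywhere; look for a separating assignment.
a=0, b=0, c=0 gives E1 ↦ 1, E2 ↦ 0; values differ ⇒ not provably equivalent.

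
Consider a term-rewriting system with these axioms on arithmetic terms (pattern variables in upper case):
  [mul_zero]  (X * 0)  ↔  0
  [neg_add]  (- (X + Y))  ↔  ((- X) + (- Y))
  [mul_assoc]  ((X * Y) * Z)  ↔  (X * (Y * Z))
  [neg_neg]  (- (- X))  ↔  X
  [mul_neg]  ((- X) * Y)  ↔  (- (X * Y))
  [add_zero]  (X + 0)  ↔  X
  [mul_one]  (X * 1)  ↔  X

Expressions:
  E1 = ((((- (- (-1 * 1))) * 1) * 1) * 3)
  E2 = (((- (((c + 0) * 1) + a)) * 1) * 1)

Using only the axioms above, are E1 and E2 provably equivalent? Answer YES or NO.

NO

All listed rules preserve value, hence provable equivalence implies equal values everywhere; look for a separating assignment.
a=0, c=0 gives E1 ↦ -3, E2 ↦ 0; values differ ⇒ not provably equivalent.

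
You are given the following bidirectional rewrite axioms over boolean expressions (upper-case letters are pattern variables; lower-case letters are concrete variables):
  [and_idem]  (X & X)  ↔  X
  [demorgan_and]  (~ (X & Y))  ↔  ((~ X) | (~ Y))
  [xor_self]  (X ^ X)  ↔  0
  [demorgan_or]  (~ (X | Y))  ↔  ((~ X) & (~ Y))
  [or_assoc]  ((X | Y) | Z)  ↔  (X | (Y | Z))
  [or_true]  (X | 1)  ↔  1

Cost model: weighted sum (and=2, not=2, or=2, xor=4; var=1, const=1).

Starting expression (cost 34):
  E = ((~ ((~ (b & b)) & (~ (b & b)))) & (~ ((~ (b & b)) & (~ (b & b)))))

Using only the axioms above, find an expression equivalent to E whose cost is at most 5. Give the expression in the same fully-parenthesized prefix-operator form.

(~ (~ b))   [cost 5]

1. [and_idem →] ((~ ((~ (b & b)) & (~ (b & b)))) & (~ ((~ (b & b)) & (~ (b & b)))))  →  (~ ((~ (b & b)) & (~ (b & b))))
2. [and_idem →] ((~ (b & b)) & (~ (b & b)))  →  (~ (b & b));  E = (~ (~ (b & b)))
3. [and_idem →] (b & b)  →  b;  cost 5 ≤ 5, done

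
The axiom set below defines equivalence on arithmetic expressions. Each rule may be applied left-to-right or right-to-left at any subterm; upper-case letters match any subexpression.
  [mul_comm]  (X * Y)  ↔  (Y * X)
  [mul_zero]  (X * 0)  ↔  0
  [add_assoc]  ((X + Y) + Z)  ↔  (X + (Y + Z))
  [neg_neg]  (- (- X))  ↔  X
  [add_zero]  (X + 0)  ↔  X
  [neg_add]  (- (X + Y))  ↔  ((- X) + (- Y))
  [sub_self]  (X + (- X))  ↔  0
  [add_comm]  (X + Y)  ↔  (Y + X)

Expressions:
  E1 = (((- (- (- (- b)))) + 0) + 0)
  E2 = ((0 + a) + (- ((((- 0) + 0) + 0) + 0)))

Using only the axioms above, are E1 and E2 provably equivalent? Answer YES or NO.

NO

Every axiom is a valid identity, so a rewrite proof would force E1 and E2 to agree under every assignment.
At a=0, b=1: E1 = 1 but E2 = 0; they differ, so no derivation exists.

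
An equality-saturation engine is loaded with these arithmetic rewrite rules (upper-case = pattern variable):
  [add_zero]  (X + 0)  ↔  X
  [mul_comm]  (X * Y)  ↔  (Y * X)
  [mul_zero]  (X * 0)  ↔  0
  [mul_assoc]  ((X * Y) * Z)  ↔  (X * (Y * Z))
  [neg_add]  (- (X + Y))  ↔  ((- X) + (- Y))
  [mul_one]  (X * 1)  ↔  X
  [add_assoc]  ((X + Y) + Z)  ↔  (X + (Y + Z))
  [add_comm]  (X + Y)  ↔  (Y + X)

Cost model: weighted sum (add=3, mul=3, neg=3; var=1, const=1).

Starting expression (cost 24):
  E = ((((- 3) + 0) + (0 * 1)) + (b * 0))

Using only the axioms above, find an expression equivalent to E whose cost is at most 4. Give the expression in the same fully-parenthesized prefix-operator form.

(- 3)   [cost 4]

1. [add_zero →] ((- 3) + 0)  →  (- 3);  E = (((- 3) + (0 * 1)) + (b * 0))
2. [mul_zero →] (b * 0)  →  0;  E = (((- 3) + (0 * 1)) + 0)
3. [add_zero →] (((- 3) + (0 * 1)) + 0)  →  ((- 3) + (0 * 1))
4. [mul_one →] (0 * 1)  →  0;  E = ((- 3) + 0)
5. [add_zero →] ((- 3) + 0)  →  (- 3);  cost 4 ≤ 4, done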